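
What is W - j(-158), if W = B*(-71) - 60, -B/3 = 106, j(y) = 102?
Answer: 22416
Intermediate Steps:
B = -318 (B = -3*106 = -318)
W = 22518 (W = -318*(-71) - 60 = 22578 - 60 = 22518)
W - j(-158) = 22518 - 1*102 = 22518 - 102 = 22416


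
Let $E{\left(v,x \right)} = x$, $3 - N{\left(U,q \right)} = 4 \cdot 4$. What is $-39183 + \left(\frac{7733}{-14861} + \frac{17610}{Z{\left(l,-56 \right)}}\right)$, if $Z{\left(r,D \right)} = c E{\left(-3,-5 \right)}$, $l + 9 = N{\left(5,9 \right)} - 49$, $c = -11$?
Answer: $- \frac{577548074}{14861} \approx -38863.0$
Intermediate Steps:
$N{\left(U,q \right)} = -13$ ($N{\left(U,q \right)} = 3 - 4 \cdot 4 = 3 - 16 = -13$)
$l = -71$ ($l = -9 - 62 = -71$)
$Z{\left(r,D \right)} = 55$ ($Z{\left(r,D \right)} = \left(-11\right) \left(-5\right) = 55$)
$-39183 + \left(\frac{7733}{-14861} + \frac{17610}{Z{\left(l,-56 \right)}}\right) = -39183 + \left(\frac{7733}{-14861} + \frac{17610}{55}\right) = -39183 + \left(7733 \left(- \frac{1}{14861}\right) + 17610 \cdot \frac{1}{55}\right) = -39183 + \left(- \frac{703}{1351} + \frac{3522}{11}\right) = -39183 + \frac{4750489}{14861} = - \frac{577548074}{14861}$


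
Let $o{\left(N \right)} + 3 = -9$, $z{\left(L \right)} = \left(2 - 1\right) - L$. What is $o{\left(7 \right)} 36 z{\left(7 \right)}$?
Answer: $2592$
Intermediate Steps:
$z{\left(L \right)} = 1 - L$ ($z{\left(L \right)} = \left(2 - 1\right) - L = 1 - L$)
$o{\left(N \right)} = -12$ ($o{\left(N \right)} = -3 - 9 = -12$)
$o{\left(7 \right)} 36 z{\left(7 \right)} = \left(-12\right) 36 \left(1 - 7\right) = - 432 \left(1 - 7\right) = \left(-432\right) \left(-6\right) = 2592$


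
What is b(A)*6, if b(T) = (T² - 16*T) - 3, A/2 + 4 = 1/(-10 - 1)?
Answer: 141462/121 ≈ 1169.1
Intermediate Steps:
A = -90/11 (A = -8 + 2/(-10 - 1) = -8 + 2/(-11) = -8 + 2*(-1/11) = -8 - 2/11 = -90/11 ≈ -8.1818)
b(T) = -3 + T² - 16*T
b(A)*6 = (-3 + (-90/11)² - 16*(-90/11))*6 = (-3 + 8100/121 + 1440/11)*6 = (23577/121)*6 = 141462/121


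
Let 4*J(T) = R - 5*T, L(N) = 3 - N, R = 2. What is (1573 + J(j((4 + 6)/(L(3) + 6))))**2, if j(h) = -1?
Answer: 39677401/16 ≈ 2.4798e+6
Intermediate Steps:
J(T) = 1/2 - 5*T/4 (J(T) = (2 - 5*T)/4 = 1/2 - 5*T/4)
(1573 + J(j((4 + 6)/(L(3) + 6))))**2 = (1573 + (1/2 - 5/4*(-1)))**2 = (1573 + (1/2 + 5/4))**2 = (1573 + 7/4)**2 = (6299/4)**2 = 39677401/16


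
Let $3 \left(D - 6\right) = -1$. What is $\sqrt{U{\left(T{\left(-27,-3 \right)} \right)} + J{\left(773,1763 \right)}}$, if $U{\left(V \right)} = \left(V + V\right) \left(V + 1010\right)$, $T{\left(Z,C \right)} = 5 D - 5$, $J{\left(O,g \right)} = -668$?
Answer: $\frac{2 \sqrt{106997}}{3} \approx 218.07$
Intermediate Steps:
$D = \frac{17}{3}$ ($D = 6 + \frac{1}{3} \left(-1\right) = 6 - \frac{1}{3} = \frac{17}{3} \approx 5.6667$)
$T{\left(Z,C \right)} = \frac{70}{3}$ ($T{\left(Z,C \right)} = 5 \cdot \frac{17}{3} - 5 = \frac{85}{3} - 5 = \frac{70}{3}$)
$U{\left(V \right)} = 2 V \left(1010 + V\right)$
$\sqrt{U{\left(T{\left(-27,-3 \right)} \right)} + J{\left(773,1763 \right)}} = \sqrt{2 \cdot \frac{70}{3} \left(1010 + \frac{70}{3}\right) - 668} = \sqrt{2 \cdot \frac{70}{3} \cdot \frac{3100}{3} - 668} = \sqrt{\frac{434000}{9} - 668} = \sqrt{\frac{427988}{9}} = \frac{2 \sqrt{106997}}{3}$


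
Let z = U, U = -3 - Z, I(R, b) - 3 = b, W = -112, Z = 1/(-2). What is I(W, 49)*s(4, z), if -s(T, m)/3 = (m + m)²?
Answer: -3900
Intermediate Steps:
Z = -½ ≈ -0.50000
I(R, b) = 3 + b
U = -5/2 (U = -3 - 1*(-½) = -3 + ½ = -5/2 ≈ -2.5000)
z = -5/2 ≈ -2.5000
s(T, m) = -12*m² (s(T, m) = -3*(m + m)² = -3*4*m² = -12*m²)
I(W, 49)*s(4, z) = (3 + 49)*(-12*(-5/2)²) = 52*(-12*25/4) = 52*(-75) = -3900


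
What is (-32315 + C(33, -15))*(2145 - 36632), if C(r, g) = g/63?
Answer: 23403567940/21 ≈ 1.1145e+9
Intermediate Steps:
C(r, g) = g/63 (C(r, g) = g*(1/63) = g/63)
(-32315 + C(33, -15))*(2145 - 36632) = (-32315 + (1/63)*(-15))*(2145 - 36632) = (-32315 - 5/21)*(-34487) = -678620/21*(-34487) = 23403567940/21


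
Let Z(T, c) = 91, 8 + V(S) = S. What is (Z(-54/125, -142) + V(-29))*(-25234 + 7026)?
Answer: -983232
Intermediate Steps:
V(S) = -8 + S
(Z(-54/125, -142) + V(-29))*(-25234 + 7026) = (91 + (-8 - 29))*(-25234 + 7026) = (91 - 37)*(-18208) = 54*(-18208) = -983232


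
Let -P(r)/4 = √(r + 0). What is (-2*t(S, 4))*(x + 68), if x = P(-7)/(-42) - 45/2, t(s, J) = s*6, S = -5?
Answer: 2730 + 40*I*√7/7 ≈ 2730.0 + 15.119*I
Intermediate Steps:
P(r) = -4*√r (P(r) = -4*√(r + 0) = -4*√r)
t(s, J) = 6*s
x = -45/2 + 2*I*√7/21 (x = -4*I*√7/(-42) - 45/2 = -4*I*√7*(-1/42) - 45*½ = -4*I*√7*(-1/42) - 45/2 = 2*I*√7/21 - 45/2 = -45/2 + 2*I*√7/21 ≈ -22.5 + 0.25198*I)
(-2*t(S, 4))*(x + 68) = (-12*(-5))*((-45/2 + 2*I*√7/21) + 68) = (-2*(-30))*(91/2 + 2*I*√7/21) = 60*(91/2 + 2*I*√7/21) = 2730 + 40*I*√7/7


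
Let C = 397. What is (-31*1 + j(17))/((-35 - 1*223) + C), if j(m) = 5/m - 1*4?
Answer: -590/2363 ≈ -0.24968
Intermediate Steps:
j(m) = -4 + 5/m (j(m) = 5/m - 4 = -4 + 5/m)
(-31*1 + j(17))/((-35 - 1*223) + C) = (-31*1 + (-4 + 5/17))/((-35 - 1*223) + 397) = (-31 + (-4 + 5*(1/17)))/((-35 - 223) + 397) = (-31 + (-4 + 5/17))/(-258 + 397) = (-31 - 63/17)/139 = -590/17*1/139 = -590/2363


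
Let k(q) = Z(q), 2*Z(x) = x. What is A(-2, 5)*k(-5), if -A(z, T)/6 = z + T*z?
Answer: -180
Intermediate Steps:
Z(x) = x/2
k(q) = q/2
A(z, T) = -6*z - 6*T*z (A(z, T) = -6*(z + T*z) = -6*z - 6*T*z)
A(-2, 5)*k(-5) = (-6*(-2)*(1 + 5))*((1/2)*(-5)) = -6*(-2)*6*(-5/2) = 72*(-5/2) = -180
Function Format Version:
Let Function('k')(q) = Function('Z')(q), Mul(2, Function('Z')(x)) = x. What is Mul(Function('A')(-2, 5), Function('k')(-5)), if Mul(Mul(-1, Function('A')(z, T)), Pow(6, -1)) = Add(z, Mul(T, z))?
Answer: -180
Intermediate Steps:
Function('Z')(x) = Mul(Rational(1, 2), x)
Function('k')(q) = Mul(Rational(1, 2), q)
Function('A')(z, T) = Add(Mul(-6, z), Mul(-6, T, z)) (Function('A')(z, T) = Mul(-6, Add(z, Mul(T, z))) = Add(Mul(-6, z), Mul(-6, T, z)))
Mul(Function('A')(-2, 5), Function('k')(-5)) = Mul(Mul(-6, -2, Add(1, 5)), Mul(Rational(1, 2), -5)) = Mul(Mul(-6, -2, 6), Rational(-5, 2)) = Mul(72, Rational(-5, 2)) = -180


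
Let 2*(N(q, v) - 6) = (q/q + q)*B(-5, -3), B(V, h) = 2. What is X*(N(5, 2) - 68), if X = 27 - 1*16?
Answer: -616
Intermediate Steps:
X = 11 (X = 27 - 16 = 11)
N(q, v) = 7 + q (N(q, v) = 6 + ((q/q + q)*2)/2 = 6 + ((1 + q)*2)/2 = 6 + (2 + 2*q)/2 = 6 + (1 + q) = 7 + q)
X*(N(5, 2) - 68) = 11*((7 + 5) - 68) = 11*(12 - 68) = 11*(-56) = -616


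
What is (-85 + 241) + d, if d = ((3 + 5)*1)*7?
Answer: 212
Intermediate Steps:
d = 56 (d = (8*1)*7 = 8*7 = 56)
(-85 + 241) + d = (-85 + 241) + 56 = 156 + 56 = 212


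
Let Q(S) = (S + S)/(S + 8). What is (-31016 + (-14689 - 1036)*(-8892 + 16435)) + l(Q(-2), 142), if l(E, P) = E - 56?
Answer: -355934243/3 ≈ -1.1864e+8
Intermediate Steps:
Q(S) = 2*S/(8 + S) (Q(S) = (2*S)/(8 + S) = 2*S/(8 + S))
l(E, P) = -56 + E
(-31016 + (-14689 - 1036)*(-8892 + 16435)) + l(Q(-2), 142) = (-31016 + (-14689 - 1036)*(-8892 + 16435)) + (-56 + 2*(-2)/(8 - 2)) = (-31016 - 15725*7543) + (-56 + 2*(-2)/6) = (-31016 - 118613675) + (-56 + 2*(-2)*(1/6)) = -118644691 + (-56 - 2/3) = -118644691 - 170/3 = -355934243/3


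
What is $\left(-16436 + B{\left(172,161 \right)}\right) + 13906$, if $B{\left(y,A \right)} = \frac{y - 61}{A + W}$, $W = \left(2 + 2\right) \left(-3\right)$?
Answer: $- \frac{376859}{149} \approx -2529.3$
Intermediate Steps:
$W = -12$ ($W = 4 \left(-3\right) = -12$)
$B{\left(y,A \right)} = \frac{-61 + y}{-12 + A}$ ($B{\left(y,A \right)} = \frac{y - 61}{A - 12} = \frac{-61 + y}{-12 + A}$)
$\left(-16436 + B{\left(172,161 \right)}\right) + 13906 = \left(-16436 + \frac{-61 + 172}{-12 + 161}\right) + 13906 = \left(-16436 + \frac{1}{149} \cdot 111\right) + 13906 = \left(-16436 + \frac{111}{149}\right) + 13906 = - \frac{2448853}{149} + 13906 = - \frac{376859}{149}$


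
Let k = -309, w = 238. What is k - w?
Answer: -547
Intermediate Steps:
k - w = -309 - 1*238 = -309 - 238 = -547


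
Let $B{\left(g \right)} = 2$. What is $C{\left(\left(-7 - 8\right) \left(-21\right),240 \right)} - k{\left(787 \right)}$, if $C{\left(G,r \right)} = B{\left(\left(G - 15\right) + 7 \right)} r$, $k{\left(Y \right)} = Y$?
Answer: $-307$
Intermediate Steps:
$C{\left(G,r \right)} = 2 r$
$C{\left(\left(-7 - 8\right) \left(-21\right),240 \right)} - k{\left(787 \right)} = 2 \cdot 240 - 787 = 480 - 787 = -307$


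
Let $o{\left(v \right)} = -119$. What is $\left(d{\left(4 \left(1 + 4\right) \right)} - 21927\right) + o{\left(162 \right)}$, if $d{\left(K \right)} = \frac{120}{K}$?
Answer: $-22040$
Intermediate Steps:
$\left(d{\left(4 \left(1 + 4\right) \right)} - 21927\right) + o{\left(162 \right)} = \left(\frac{120}{4 \left(1 + 4\right)} - 21927\right) - 119 = \left(\frac{120}{4 \cdot 5} - 21927\right) - 119 = \left(\frac{120}{20} - 21927\right) - 119 = \left(120 \cdot \frac{1}{20} - 21927\right) - 119 = \left(6 - 21927\right) - 119 = -21921 - 119 = -22040$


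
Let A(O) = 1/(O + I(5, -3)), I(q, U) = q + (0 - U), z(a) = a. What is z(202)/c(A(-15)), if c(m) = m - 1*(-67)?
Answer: 707/234 ≈ 3.0214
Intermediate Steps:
I(q, U) = q - U
A(O) = 1/(8 + O) (A(O) = 1/(O + (5 - 1*(-3))) = 1/(O + (5 + 3)) = 1/(O + 8) = 1/(8 + O))
c(m) = 67 + m (c(m) = m + 67 = 67 + m)
z(202)/c(A(-15)) = 202/(67 + 1/(8 - 15)) = 202/(67 + 1/(-7)) = 202/(67 - 1/7) = 202/(468/7) = 202*(7/468) = 707/234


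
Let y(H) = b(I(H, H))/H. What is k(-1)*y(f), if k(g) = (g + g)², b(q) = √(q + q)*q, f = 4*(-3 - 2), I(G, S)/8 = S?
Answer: 256*I*√5 ≈ 572.43*I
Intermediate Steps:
I(G, S) = 8*S
f = -20 (f = 4*(-5) = -20)
b(q) = √2*q^(3/2) (b(q) = √(2*q)*q = (√2*√q)*q = √2*q^(3/2))
y(H) = 32*√H (y(H) = (√2*(8*H)^(3/2))/H = (√2*(16*√2*H^(3/2)))/H = (32*H^(3/2))/H = 32*√H)
k(g) = 4*g² (k(g) = (2*g)² = 4*g²)
k(-1)*y(f) = (4*(-1)²)*(32*√(-20)) = (4*1)*(32*(2*I*√5)) = 4*(64*I*√5) = 256*I*√5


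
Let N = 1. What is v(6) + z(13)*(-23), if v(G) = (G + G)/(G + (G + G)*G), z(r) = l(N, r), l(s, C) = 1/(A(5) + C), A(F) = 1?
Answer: -271/182 ≈ -1.4890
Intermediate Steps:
l(s, C) = 1/(1 + C)
z(r) = 1/(1 + r)
v(G) = 2*G/(G + 2*G²) (v(G) = (2*G)/(G + (2*G)*G) = (2*G)/(G + 2*G²) = 2*G/(G + 2*G²))
v(6) + z(13)*(-23) = 2/(1 + 2*6) - 23/(1 + 13) = 2/(1 + 12) - 23/14 = 2/13 + (1/14)*(-23) = 2*(1/13) - 23/14 = 2/13 - 23/14 = -271/182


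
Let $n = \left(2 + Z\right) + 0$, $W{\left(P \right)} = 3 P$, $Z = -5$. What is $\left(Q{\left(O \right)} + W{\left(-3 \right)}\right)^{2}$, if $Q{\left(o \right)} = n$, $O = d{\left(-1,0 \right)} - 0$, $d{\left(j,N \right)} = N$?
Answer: $144$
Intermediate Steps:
$O = 0$ ($O = 0 - 0 = 0 + 0 = 0$)
$n = -3$ ($n = \left(2 - 5\right) + 0 = -3 + 0 = -3$)
$Q{\left(o \right)} = -3$
$\left(Q{\left(O \right)} + W{\left(-3 \right)}\right)^{2} = \left(-3 + 3 \left(-3\right)\right)^{2} = \left(-3 - 9\right)^{2} = \left(-12\right)^{2} = 144$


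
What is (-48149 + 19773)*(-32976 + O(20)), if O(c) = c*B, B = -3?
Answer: 937429536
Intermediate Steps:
O(c) = -3*c (O(c) = c*(-3) = -3*c)
(-48149 + 19773)*(-32976 + O(20)) = (-48149 + 19773)*(-32976 - 3*20) = -28376*(-32976 - 60) = -28376*(-33036) = 937429536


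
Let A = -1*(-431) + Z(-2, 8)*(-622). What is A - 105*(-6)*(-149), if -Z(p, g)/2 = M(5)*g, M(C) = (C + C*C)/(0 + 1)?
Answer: 205121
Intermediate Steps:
M(C) = C + C**2 (M(C) = (C + C**2)/1 = (C + C**2)*1 = C + C**2)
Z(p, g) = -60*g (Z(p, g) = -2*5*(1 + 5)*g = -2*5*6*g = -60*g)
A = 298991 (A = -1*(-431) - 60*8*(-622) = 431 - 480*(-622) = 431 + 298560 = 298991)
A - 105*(-6)*(-149) = 298991 - 105*(-6)*(-149) = 298991 - (-630)*(-149) = 298991 - 1*93870 = 298991 - 93870 = 205121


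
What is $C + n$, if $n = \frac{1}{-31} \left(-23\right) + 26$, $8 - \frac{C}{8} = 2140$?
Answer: $- \frac{527907}{31} \approx -17029.0$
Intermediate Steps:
$C = -17056$ ($C = 64 - 17120 = -17056$)
$n = \frac{829}{31}$ ($n = \left(- \frac{1}{31}\right) \left(-23\right) + 26 = \frac{23}{31} + 26 = \frac{829}{31} \approx 26.742$)
$C + n = -17056 + \frac{829}{31} = - \frac{527907}{31}$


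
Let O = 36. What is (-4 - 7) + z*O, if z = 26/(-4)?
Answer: -245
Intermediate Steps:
z = -13/2 (z = 26*(-¼) = -13/2 ≈ -6.5000)
(-4 - 7) + z*O = (-4 - 7) - 13/2*36 = -11 - 234 = -245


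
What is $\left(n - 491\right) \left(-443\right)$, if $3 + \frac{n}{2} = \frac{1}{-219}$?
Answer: $\frac{48218335}{219} \approx 2.2018 \cdot 10^{5}$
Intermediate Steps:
$n = - \frac{1316}{219}$ ($n = -6 + \frac{2}{-219} = -6 + 2 \left(- \frac{1}{219}\right) = -6 - \frac{2}{219} = - \frac{1316}{219} \approx -6.0091$)
$\left(n - 491\right) \left(-443\right) = \left(- \frac{1316}{219} - 491\right) \left(-443\right) = \left(- \frac{108845}{219}\right) \left(-443\right) = \frac{48218335}{219}$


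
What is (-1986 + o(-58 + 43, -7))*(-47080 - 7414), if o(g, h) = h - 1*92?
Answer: 113619990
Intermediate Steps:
o(g, h) = -92 + h (o(g, h) = h - 92 = -92 + h)
(-1986 + o(-58 + 43, -7))*(-47080 - 7414) = (-1986 + (-92 - 7))*(-47080 - 7414) = (-1986 - 99)*(-54494) = -2085*(-54494) = 113619990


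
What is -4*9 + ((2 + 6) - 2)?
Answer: -30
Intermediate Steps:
-4*9 + ((2 + 6) - 2) = -36 + (8 - 2) = -36 + 6 = -30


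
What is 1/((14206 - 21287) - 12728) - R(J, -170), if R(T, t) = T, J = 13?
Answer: -257518/19809 ≈ -13.000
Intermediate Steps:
1/((14206 - 21287) - 12728) - R(J, -170) = 1/((14206 - 21287) - 12728) - 1*13 = 1/(-7081 - 12728) - 13 = 1/(-19809) - 13 = -1/19809 - 13 = -257518/19809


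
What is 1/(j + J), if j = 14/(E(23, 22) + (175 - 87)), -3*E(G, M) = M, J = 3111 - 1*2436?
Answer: 121/81696 ≈ 0.0014811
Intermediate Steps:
J = 675 (J = 3111 - 2436 = 675)
E(G, M) = -M/3
j = 21/121 (j = 14/(-⅓*22 + (175 - 87)) = 14/(-22/3 + 88) = 14/(242/3) = (3/242)*14 = 21/121 ≈ 0.17355)
1/(j + J) = 1/(21/121 + 675) = 1/(81696/121) = 121/81696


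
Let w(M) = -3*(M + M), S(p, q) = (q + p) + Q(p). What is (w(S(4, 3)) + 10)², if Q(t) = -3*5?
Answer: 3364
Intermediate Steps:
Q(t) = -15
S(p, q) = -15 + p + q (S(p, q) = (q + p) - 15 = (p + q) - 15 = -15 + p + q)
w(M) = -6*M
(w(S(4, 3)) + 10)² = (-6*(-15 + 4 + 3) + 10)² = (-6*(-8) + 10)² = (48 + 10)² = 58² = 3364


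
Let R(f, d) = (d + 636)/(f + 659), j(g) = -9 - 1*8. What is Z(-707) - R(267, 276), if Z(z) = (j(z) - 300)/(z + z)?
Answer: -498013/654682 ≈ -0.76069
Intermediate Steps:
j(g) = -17 (j(g) = -9 - 8 = -17)
R(f, d) = (636 + d)/(659 + f)
Z(z) = -317/(2*z) (Z(z) = (-17 - 300)/(z + z) = -317*1/(2*z) = -317/(2*z))
Z(-707) - R(267, 276) = -317/2/(-707) - (636 + 276)/(659 + 267) = -317/2*(-1/707) - 912/926 = 317/1414 - 912/926 = 317/1414 - 1*456/463 = 317/1414 - 456/463 = -498013/654682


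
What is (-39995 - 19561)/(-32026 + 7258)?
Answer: 4963/2064 ≈ 2.4046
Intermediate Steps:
(-39995 - 19561)/(-32026 + 7258) = -59556/(-24768) = -59556*(-1/24768) = 4963/2064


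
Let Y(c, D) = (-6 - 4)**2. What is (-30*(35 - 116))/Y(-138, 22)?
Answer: 243/10 ≈ 24.300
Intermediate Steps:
Y(c, D) = 100 (Y(c, D) = (-10)**2 = 100)
(-30*(35 - 116))/Y(-138, 22) = -30*(35 - 116)/100 = -30*(-81)*(1/100) = 2430*(1/100) = 243/10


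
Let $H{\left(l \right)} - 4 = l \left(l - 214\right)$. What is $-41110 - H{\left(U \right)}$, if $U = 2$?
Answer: $-40690$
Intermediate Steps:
$H{\left(l \right)} = 4 + l \left(-214 + l\right)$ ($H{\left(l \right)} = 4 + l \left(l - 214\right) = 4 + l \left(-214 + l\right)$)
$-41110 - H{\left(U \right)} = -41110 - \left(4 + 2^{2} - 428\right) = -41110 - \left(4 + 4 - 428\right) = -41110 - -420 = -41110 + 420 = -40690$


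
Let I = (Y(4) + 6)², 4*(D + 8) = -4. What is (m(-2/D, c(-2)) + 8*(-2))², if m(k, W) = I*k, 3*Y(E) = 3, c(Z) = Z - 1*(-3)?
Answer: 2116/81 ≈ 26.123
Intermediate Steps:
D = -9 (D = -8 + (¼)*(-4) = -8 - 1 = -9)
c(Z) = 3 + Z (c(Z) = Z + 3 = 3 + Z)
Y(E) = 1 (Y(E) = (⅓)*3 = 1)
I = 49 (I = (1 + 6)² = 7² = 49)
m(k, W) = 49*k
(m(-2/D, c(-2)) + 8*(-2))² = (49*(-2/(-9)) + 8*(-2))² = (49*(-2*(-⅑)) - 16)² = (49*(2/9) - 16)² = (98/9 - 16)² = (-46/9)² = 2116/81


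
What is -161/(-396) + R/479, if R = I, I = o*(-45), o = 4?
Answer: 5839/189684 ≈ 0.030783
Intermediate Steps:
I = -180 (I = 4*(-45) = -180)
R = -180
-161/(-396) + R/479 = -161/(-396) - 180/479 = -161*(-1/396) - 180*1/479 = 161/396 - 180/479 = 5839/189684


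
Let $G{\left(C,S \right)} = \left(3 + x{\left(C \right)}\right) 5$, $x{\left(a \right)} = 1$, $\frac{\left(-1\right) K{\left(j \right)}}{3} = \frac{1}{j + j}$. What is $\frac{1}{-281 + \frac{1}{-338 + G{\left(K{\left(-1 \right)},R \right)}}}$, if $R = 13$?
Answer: $- \frac{318}{89359} \approx -0.0035587$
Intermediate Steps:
$K{\left(j \right)} = - \frac{3}{2 j}$ ($K{\left(j \right)} = - \frac{3}{j + j} = - \frac{3}{2 j}$)
$G{\left(C,S \right)} = 20$ ($G{\left(C,S \right)} = \left(3 + 1\right) 5 = 4 \cdot 5 = 20$)
$\frac{1}{-281 + \frac{1}{-338 + G{\left(K{\left(-1 \right)},R \right)}}} = \frac{1}{-281 + \frac{1}{-338 + 20}} = \frac{1}{-281 + \frac{1}{-318}} = \frac{1}{-281 - \frac{1}{318}} = \frac{1}{- \frac{89359}{318}} = - \frac{318}{89359}$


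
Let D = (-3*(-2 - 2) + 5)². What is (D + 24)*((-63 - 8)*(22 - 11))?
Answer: -244453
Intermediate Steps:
D = 289 (D = (-3*(-4) + 5)² = (12 + 5)² = 17² = 289)
(D + 24)*((-63 - 8)*(22 - 11)) = (289 + 24)*((-63 - 8)*(22 - 11)) = 313*(-71*11) = 313*(-781) = -244453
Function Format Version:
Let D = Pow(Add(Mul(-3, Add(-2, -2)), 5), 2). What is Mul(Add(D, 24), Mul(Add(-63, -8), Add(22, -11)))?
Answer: -244453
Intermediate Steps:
D = 289 (D = Pow(Add(Mul(-3, -4), 5), 2) = Pow(Add(12, 5), 2) = Pow(17, 2) = 289)
Mul(Add(D, 24), Mul(Add(-63, -8), Add(22, -11))) = Mul(Add(289, 24), Mul(Add(-63, -8), Add(22, -11))) = Mul(313, Mul(-71, 11)) = Mul(313, -781) = -244453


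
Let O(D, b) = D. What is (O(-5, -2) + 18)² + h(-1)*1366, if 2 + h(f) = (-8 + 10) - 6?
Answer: -8027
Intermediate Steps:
h(f) = -6 (h(f) = -2 + ((-8 + 10) - 6) = -2 + (2 - 6) = -2 - 4 = -6)
(O(-5, -2) + 18)² + h(-1)*1366 = (-5 + 18)² - 6*1366 = 13² - 8196 = 169 - 8196 = -8027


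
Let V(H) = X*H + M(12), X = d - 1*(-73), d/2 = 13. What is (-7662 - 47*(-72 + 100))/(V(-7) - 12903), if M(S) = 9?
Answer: 8978/13587 ≈ 0.66078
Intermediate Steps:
d = 26 (d = 2*13 = 26)
X = 99 (X = 26 - 1*(-73) = 26 + 73 = 99)
V(H) = 9 + 99*H (V(H) = 99*H + 9 = 9 + 99*H)
(-7662 - 47*(-72 + 100))/(V(-7) - 12903) = (-7662 - 47*(-72 + 100))/((9 + 99*(-7)) - 12903) = (-7662 - 47*28)/((9 - 693) - 12903) = (-7662 - 1316)/(-684 - 12903) = -8978/(-13587) = -8978*(-1/13587) = 8978/13587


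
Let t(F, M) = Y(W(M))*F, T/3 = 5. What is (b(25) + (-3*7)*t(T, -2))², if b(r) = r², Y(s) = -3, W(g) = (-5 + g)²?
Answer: 2464900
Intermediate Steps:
T = 15 (T = 3*5 = 15)
t(F, M) = -3*F
(b(25) + (-3*7)*t(T, -2))² = (25² + (-3*7)*(-3*15))² = (625 - 21*(-45))² = (625 + 945)² = 1570² = 2464900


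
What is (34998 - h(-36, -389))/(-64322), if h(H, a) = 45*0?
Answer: -17499/32161 ≈ -0.54411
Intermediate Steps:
h(H, a) = 0
(34998 - h(-36, -389))/(-64322) = (34998 - 1*0)/(-64322) = (34998 + 0)*(-1/64322) = 34998*(-1/64322) = -17499/32161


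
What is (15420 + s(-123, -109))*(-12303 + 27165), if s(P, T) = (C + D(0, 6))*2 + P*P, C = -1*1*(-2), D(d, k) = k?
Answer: 454257030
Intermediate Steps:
C = 2 (C = -1*(-2) = 2)
s(P, T) = 16 + P² (s(P, T) = (2 + 6)*2 + P*P = 8*2 + P² = 16 + P²)
(15420 + s(-123, -109))*(-12303 + 27165) = (15420 + (16 + (-123)²))*(-12303 + 27165) = (15420 + (16 + 15129))*14862 = (15420 + 15145)*14862 = 30565*14862 = 454257030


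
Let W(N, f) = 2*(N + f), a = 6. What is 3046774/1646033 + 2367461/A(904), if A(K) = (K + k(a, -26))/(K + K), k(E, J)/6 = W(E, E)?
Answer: 880704077807532/215630323 ≈ 4.0843e+6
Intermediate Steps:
W(N, f) = 2*N + 2*f
k(E, J) = 24*E (k(E, J) = 6*(2*E + 2*E) = 6*(4*E) = 24*E)
A(K) = (144 + K)/(2*K) (A(K) = (K + 24*6)/(K + K) = (K + 144)/((2*K)) = (144 + K)*(1/(2*K)) = (144 + K)/(2*K))
3046774/1646033 + 2367461/A(904) = 3046774/1646033 + 2367461/(((1/2)*(144 + 904)/904)) = 3046774*(1/1646033) + 2367461/(((1/2)*(1/904)*1048)) = 3046774/1646033 + 2367461/(131/226) = 3046774/1646033 + 2367461*(226/131) = 3046774/1646033 + 535046186/131 = 880704077807532/215630323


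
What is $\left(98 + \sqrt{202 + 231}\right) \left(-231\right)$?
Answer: $-22638 - 231 \sqrt{433} \approx -27445.0$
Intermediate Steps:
$\left(98 + \sqrt{202 + 231}\right) \left(-231\right) = \left(98 + \sqrt{433}\right) \left(-231\right) = -22638 - 231 \sqrt{433}$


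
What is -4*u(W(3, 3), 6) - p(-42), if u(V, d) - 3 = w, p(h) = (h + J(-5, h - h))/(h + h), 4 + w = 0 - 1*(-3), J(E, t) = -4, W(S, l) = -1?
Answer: -359/42 ≈ -8.5476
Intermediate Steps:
w = -1 (w = -4 + (0 - 1*(-3)) = -4 + (0 + 3) = -4 + 3 = -1)
p(h) = (-4 + h)/(2*h) (p(h) = (h - 4)/(h + h) = (-4 + h)/((2*h)) = (-4 + h)*(1/(2*h)) = (-4 + h)/(2*h))
u(V, d) = 2 (u(V, d) = 3 - 1 = 2)
-4*u(W(3, 3), 6) - p(-42) = -4*2 - (-4 - 42)/(2*(-42)) = -8 - (-1)*(-46)/(2*42) = -8 - 1*23/42 = -8 - 23/42 = -359/42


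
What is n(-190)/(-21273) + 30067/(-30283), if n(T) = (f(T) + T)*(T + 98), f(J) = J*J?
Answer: 4733663689/30676679 ≈ 154.31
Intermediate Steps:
f(J) = J²
n(T) = (98 + T)*(T + T²) (n(T) = (T² + T)*(T + 98) = (T + T²)*(98 + T) = (98 + T)*(T + T²))
n(-190)/(-21273) + 30067/(-30283) = -190*(98 + (-190)² + 99*(-190))/(-21273) + 30067/(-30283) = -190*(98 + 36100 - 18810)*(-1/21273) + 30067*(-1/30283) = -190*17388*(-1/21273) - 30067/30283 = -3303720*(-1/21273) - 30067/30283 = 157320/1013 - 30067/30283 = 4733663689/30676679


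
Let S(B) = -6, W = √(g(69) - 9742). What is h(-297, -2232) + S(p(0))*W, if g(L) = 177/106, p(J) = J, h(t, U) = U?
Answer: -2232 - 15*I*√4377694/53 ≈ -2232.0 - 592.16*I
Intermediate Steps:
g(L) = 177/106 (g(L) = 177*(1/106) = 177/106)
W = 5*I*√4377694/106 (W = √(177/106 - 9742) = √(-1032475/106) = 5*I*√4377694/106 ≈ 98.693*I)
h(-297, -2232) + S(p(0))*W = -2232 - 15*I*√4377694/53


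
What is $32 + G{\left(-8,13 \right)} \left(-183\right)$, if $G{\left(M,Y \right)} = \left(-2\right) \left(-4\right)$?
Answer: $-1432$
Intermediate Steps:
$G{\left(M,Y \right)} = 8$
$32 + G{\left(-8,13 \right)} \left(-183\right) = 32 + 8 \left(-183\right) = 32 - 1464 = -1432$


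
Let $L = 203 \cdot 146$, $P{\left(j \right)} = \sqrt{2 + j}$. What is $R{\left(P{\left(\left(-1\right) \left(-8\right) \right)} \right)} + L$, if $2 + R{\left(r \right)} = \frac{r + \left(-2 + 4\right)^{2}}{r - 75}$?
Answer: $\frac{33281166}{1123} - \frac{79 \sqrt{10}}{5615} \approx 29636.0$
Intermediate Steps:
$R{\left(r \right)} = -2 + \frac{4 + r}{-75 + r}$ ($R{\left(r \right)} = -2 + \frac{r + \left(-2 + 4\right)^{2}}{r - 75} = -2 + \frac{r + 2^{2}}{-75 + r} = -2 + \frac{r + 4}{-75 + r} = -2 + \frac{4 + r}{-75 + r}$)
$L = 29638$
$R{\left(P{\left(\left(-1\right) \left(-8\right) \right)} \right)} + L = \frac{154 - \sqrt{2 - -8}}{-75 + \sqrt{2 - -8}} + 29638 = \frac{154 - \sqrt{2 + 8}}{-75 + \sqrt{2 + 8}} + 29638 = \frac{154 - \sqrt{10}}{-75 + \sqrt{10}} + 29638 = 29638 + \frac{154 - \sqrt{10}}{-75 + \sqrt{10}}$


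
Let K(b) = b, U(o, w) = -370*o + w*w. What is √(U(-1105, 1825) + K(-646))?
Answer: √3738829 ≈ 1933.6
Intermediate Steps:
U(o, w) = w² - 370*o (U(o, w) = -370*o + w² = w² - 370*o)
√(U(-1105, 1825) + K(-646)) = √((1825² - 370*(-1105)) - 646) = √((3330625 + 408850) - 646) = √(3739475 - 646) = √3738829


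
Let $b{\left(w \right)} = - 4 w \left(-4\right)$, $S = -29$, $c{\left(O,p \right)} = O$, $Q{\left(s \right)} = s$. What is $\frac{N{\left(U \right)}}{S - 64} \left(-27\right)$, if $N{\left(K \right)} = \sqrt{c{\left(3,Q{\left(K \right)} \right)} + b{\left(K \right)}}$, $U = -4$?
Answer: $\frac{9 i \sqrt{61}}{31} \approx 2.2675 i$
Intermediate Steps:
$b{\left(w \right)} = 16 w$
$N{\left(K \right)} = \sqrt{3 + 16 K}$
$\frac{N{\left(U \right)}}{S - 64} \left(-27\right) = \frac{\sqrt{3 + 16 \left(-4\right)}}{-29 - 64} \left(-27\right) = \frac{\sqrt{3 - 64}}{-93} \left(-27\right) = \sqrt{-61} \left(- \frac{1}{93}\right) \left(-27\right) = i \sqrt{61} \left(- \frac{1}{93}\right) \left(-27\right) = - \frac{i \sqrt{61}}{93} \left(-27\right) = \frac{9 i \sqrt{61}}{31}$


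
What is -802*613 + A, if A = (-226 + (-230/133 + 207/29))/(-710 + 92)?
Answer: -390617221685/794542 ≈ -4.9163e+5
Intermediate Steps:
A = 283607/794542 (A = (-226 + (-230*1/133 + 207*(1/29)))/(-618) = (-226 + (-230/133 + 207/29))*(-1/618) = (-226 + 20861/3857)*(-1/618) = -850821/3857*(-1/618) = 283607/794542 ≈ 0.35694)
-802*613 + A = -802*613 + 283607/794542 = -491626 + 283607/794542 = -390617221685/794542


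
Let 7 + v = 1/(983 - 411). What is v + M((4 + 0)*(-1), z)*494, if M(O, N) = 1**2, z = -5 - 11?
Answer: 278565/572 ≈ 487.00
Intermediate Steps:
z = -16
v = -4003/572 (v = -7 + 1/(983 - 411) = -7 + 1/572 = -4003/572 ≈ -6.9983)
M(O, N) = 1
v + M((4 + 0)*(-1), z)*494 = -4003/572 + 1*494 = -4003/572 + 494 = 278565/572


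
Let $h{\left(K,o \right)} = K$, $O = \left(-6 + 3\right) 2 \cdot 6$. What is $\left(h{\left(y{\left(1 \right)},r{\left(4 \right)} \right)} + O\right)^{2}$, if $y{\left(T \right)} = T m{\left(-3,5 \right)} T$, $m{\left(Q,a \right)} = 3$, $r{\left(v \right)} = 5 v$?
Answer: $1089$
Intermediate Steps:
$y{\left(T \right)} = 3 T^{2}$ ($y{\left(T \right)} = T 3 T = 3 T T = 3 T^{2}$)
$O = -36$ ($O = \left(-3\right) 12 = -36$)
$\left(h{\left(y{\left(1 \right)},r{\left(4 \right)} \right)} + O\right)^{2} = \left(3 \cdot 1^{2} - 36\right)^{2} = \left(3 \cdot 1 - 36\right)^{2} = \left(3 - 36\right)^{2} = \left(-33\right)^{2} = 1089$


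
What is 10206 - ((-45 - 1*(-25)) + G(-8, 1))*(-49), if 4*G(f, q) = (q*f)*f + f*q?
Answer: 9912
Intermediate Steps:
G(f, q) = f*q/4 + q*f²/4 (G(f, q) = ((q*f)*f + f*q)/4 = ((f*q)*f + f*q)/4 = (q*f² + f*q)/4 = (f*q + q*f²)/4 = f*q/4 + q*f²/4)
10206 - ((-45 - 1*(-25)) + G(-8, 1))*(-49) = 10206 - ((-45 - 1*(-25)) + (¼)*(-8)*1*(1 - 8))*(-49) = 10206 - ((-45 + 25) + (¼)*(-8)*1*(-7))*(-49) = 10206 - (-20 + 14)*(-49) = 10206 - (-6)*(-49) = 10206 - 1*294 = 10206 - 294 = 9912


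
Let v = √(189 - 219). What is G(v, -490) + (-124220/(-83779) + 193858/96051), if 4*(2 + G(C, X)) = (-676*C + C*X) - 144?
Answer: -277615471100/8047056729 - 583*I*√30/2 ≈ -34.499 - 1596.6*I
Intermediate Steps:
v = I*√30 (v = √(-30) = I*√30 ≈ 5.4772*I)
G(C, X) = -38 - 169*C + C*X/4 (G(C, X) = -2 + ((-676*C + C*X) - 144)/4 = -2 + (-144 - 676*C + C*X)/4 = -2 + (-36 - 169*C + C*X/4) = -38 - 169*C + C*X/4)
G(v, -490) + (-124220/(-83779) + 193858/96051) = (-38 - 169*I*√30 + (¼)*(I*√30)*(-490)) + (-124220/(-83779) + 193858/96051) = (-38 - 169*I*√30 - 245*I*√30/2) + (-124220*(-1/83779) + 193858*(1/96051)) = (-38 - 583*I*√30/2) + (124220/83779 + 193858/96051) = (-38 - 583*I*√30/2) + 28172684602/8047056729 = -277615471100/8047056729 - 583*I*√30/2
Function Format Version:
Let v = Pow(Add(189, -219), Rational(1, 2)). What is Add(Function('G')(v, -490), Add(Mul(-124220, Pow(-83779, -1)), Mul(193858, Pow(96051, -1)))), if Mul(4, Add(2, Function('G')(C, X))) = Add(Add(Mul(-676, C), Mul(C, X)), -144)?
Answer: Add(Rational(-277615471100, 8047056729), Mul(Rational(-583, 2), I, Pow(30, Rational(1, 2)))) ≈ Add(-34.499, Mul(-1596.6, I))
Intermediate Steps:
v = Mul(I, Pow(30, Rational(1, 2))) (v = Pow(-30, Rational(1, 2)) = Mul(I, Pow(30, Rational(1, 2))) ≈ Mul(5.4772, I))
Function('G')(C, X) = Add(-38, Mul(-169, C), Mul(Rational(1, 4), C, X)) (Function('G')(C, X) = Add(-2, Mul(Rational(1, 4), Add(Add(Mul(-676, C), Mul(C, X)), -144))) = Add(-2, Mul(Rational(1, 4), Add(-144, Mul(-676, C), Mul(C, X)))) = Add(-2, Add(-36, Mul(-169, C), Mul(Rational(1, 4), C, X))) = Add(-38, Mul(-169, C), Mul(Rational(1, 4), C, X)))
Add(Function('G')(v, -490), Add(Mul(-124220, Pow(-83779, -1)), Mul(193858, Pow(96051, -1)))) = Add(Add(-38, Mul(-169, Mul(I, Pow(30, Rational(1, 2)))), Mul(Rational(1, 4), Mul(I, Pow(30, Rational(1, 2))), -490)), Add(Mul(-124220, Pow(-83779, -1)), Mul(193858, Pow(96051, -1)))) = Add(Add(-38, Mul(-169, I, Pow(30, Rational(1, 2))), Mul(Rational(-245, 2), I, Pow(30, Rational(1, 2)))), Add(Mul(-124220, Rational(-1, 83779)), Mul(193858, Rational(1, 96051)))) = Add(Add(-38, Mul(Rational(-583, 2), I, Pow(30, Rational(1, 2)))), Add(Rational(124220, 83779), Rational(193858, 96051))) = Add(Add(-38, Mul(Rational(-583, 2), I, Pow(30, Rational(1, 2)))), Rational(28172684602, 8047056729)) = Add(Rational(-277615471100, 8047056729), Mul(Rational(-583, 2), I, Pow(30, Rational(1, 2))))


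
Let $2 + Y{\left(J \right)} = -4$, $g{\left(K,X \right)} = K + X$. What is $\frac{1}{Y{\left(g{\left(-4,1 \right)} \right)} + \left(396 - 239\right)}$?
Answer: $\frac{1}{151} \approx 0.0066225$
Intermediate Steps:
$Y{\left(J \right)} = -6$ ($Y{\left(J \right)} = -2 - 4 = -6$)
$\frac{1}{Y{\left(g{\left(-4,1 \right)} \right)} + \left(396 - 239\right)} = \frac{1}{-6 + \left(396 - 239\right)} = \frac{1}{-6 + 157} = \frac{1}{151}$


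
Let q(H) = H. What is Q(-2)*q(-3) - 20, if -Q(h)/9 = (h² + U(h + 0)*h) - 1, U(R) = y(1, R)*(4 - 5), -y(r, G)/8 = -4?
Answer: 1789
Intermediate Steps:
y(r, G) = 32 (y(r, G) = -8*(-4) = 32)
U(R) = -32 (U(R) = 32*(4 - 5) = 32*(-1) = -32)
Q(h) = 9 - 9*h² + 288*h (Q(h) = -9*((h² - 32*h) - 1) = -9*(-1 + h² - 32*h) = 9 - 9*h² + 288*h)
Q(-2)*q(-3) - 20 = (9 - 9*(-2)² + 288*(-2))*(-3) - 20 = (9 - 9*4 - 576)*(-3) - 20 = (9 - 36 - 576)*(-3) - 20 = -603*(-3) - 20 = 1809 - 20 = 1789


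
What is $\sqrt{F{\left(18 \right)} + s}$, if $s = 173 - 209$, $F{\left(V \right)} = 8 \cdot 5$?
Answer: $2$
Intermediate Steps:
$F{\left(V \right)} = 40$
$s = -36$
$\sqrt{F{\left(18 \right)} + s} = \sqrt{40 - 36} = \sqrt{4} = 2$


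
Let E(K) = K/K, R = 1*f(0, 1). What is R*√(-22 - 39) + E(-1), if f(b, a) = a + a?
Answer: 1 + 2*I*√61 ≈ 1.0 + 15.62*I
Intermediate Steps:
f(b, a) = 2*a
R = 2 (R = 1*(2*1) = 1*2 = 2)
E(K) = 1
R*√(-22 - 39) + E(-1) = 2*√(-22 - 39) + 1 = 2*√(-61) + 1 = 2*(I*√61) + 1 = 2*I*√61 + 1 = 1 + 2*I*√61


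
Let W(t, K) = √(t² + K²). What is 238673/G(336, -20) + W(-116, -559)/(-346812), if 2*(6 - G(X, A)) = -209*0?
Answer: 238673/6 - √325937/346812 ≈ 39779.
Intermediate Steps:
W(t, K) = √(K² + t²)
G(X, A) = 6 (G(X, A) = 6 - (-209)*0/2 = 6 - ½*0 = 6 + 0 = 6)
238673/G(336, -20) + W(-116, -559)/(-346812) = 238673/6 + √((-559)² + (-116)²)/(-346812) = 238673*(⅙) + √(312481 + 13456)*(-1/346812) = 238673/6 + √325937*(-1/346812) = 238673/6 - √325937/346812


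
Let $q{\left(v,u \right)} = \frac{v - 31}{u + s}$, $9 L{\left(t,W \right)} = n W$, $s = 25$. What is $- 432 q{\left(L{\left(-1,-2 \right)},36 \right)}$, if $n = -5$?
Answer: $\frac{12912}{61} \approx 211.67$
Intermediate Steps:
$L{\left(t,W \right)} = - \frac{5 W}{9}$ ($L{\left(t,W \right)} = \frac{\left(-5\right) W}{9} = - \frac{5 W}{9}$)
$q{\left(v,u \right)} = \frac{-31 + v}{25 + u}$ ($q{\left(v,u \right)} = \frac{v - 31}{u + 25} = \frac{-31 + v}{25 + u}$)
$- 432 q{\left(L{\left(-1,-2 \right)},36 \right)} = - 432 \frac{-31 - - \frac{10}{9}}{25 + 36} = - 432 \frac{-31 + \frac{10}{9}}{61} = - 432 \cdot \frac{1}{61} \left(- \frac{269}{9}\right) = \left(-432\right) \left(- \frac{269}{549}\right) = \frac{12912}{61}$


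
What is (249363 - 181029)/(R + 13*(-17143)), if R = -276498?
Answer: -68334/499357 ≈ -0.13684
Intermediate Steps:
(249363 - 181029)/(R + 13*(-17143)) = (249363 - 181029)/(-276498 + 13*(-17143)) = 68334/(-276498 - 222859) = 68334/(-499357) = 68334*(-1/499357) = -68334/499357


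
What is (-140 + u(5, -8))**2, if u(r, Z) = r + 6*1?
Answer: 16641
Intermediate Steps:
u(r, Z) = 6 + r (u(r, Z) = r + 6 = 6 + r)
(-140 + u(5, -8))**2 = (-140 + (6 + 5))**2 = (-140 + 11)**2 = (-129)**2 = 16641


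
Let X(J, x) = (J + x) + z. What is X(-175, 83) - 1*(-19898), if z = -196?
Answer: 19610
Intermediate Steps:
X(J, x) = -196 + J + x (X(J, x) = (J + x) - 196 = -196 + J + x)
X(-175, 83) - 1*(-19898) = (-196 - 175 + 83) - 1*(-19898) = -288 + 19898 = 19610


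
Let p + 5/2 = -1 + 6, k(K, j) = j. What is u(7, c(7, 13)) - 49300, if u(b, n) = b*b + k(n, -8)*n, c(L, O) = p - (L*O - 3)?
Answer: -48567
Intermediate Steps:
p = 5/2 (p = -5/2 + (-1 + 6) = -5/2 + 5 = 5/2 ≈ 2.5000)
c(L, O) = 11/2 - L*O (c(L, O) = 5/2 - (L*O - 3) = 5/2 - (-3 + L*O) = 5/2 + (3 - L*O) = 11/2 - L*O)
u(b, n) = b² - 8*n (u(b, n) = b*b - 8*n = b² - 8*n)
u(7, c(7, 13)) - 49300 = (7² - 8*(11/2 - 1*7*13)) - 49300 = (49 - 8*(11/2 - 91)) - 49300 = (49 - 8*(-171/2)) - 49300 = (49 + 684) - 49300 = 733 - 49300 = -48567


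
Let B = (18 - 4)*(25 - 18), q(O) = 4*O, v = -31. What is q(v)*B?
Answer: -12152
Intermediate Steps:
B = 98 (B = 14*7 = 98)
q(v)*B = (4*(-31))*98 = -124*98 = -12152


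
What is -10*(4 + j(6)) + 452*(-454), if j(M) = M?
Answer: -205308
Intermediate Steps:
-10*(4 + j(6)) + 452*(-454) = -10*(4 + 6) + 452*(-454) = -10*10 - 205208 = -100 - 205208 = -205308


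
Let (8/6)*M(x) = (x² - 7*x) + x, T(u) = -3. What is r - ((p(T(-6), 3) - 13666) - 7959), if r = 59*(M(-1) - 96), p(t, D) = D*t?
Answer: 65119/4 ≈ 16280.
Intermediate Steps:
M(x) = -9*x/2 + 3*x²/4 (M(x) = 3*((x² - 7*x) + x)/4 = 3*(x² - 6*x)/4 = -9*x/2 + 3*x²/4)
r = -21417/4 (r = 59*((¾)*(-1)*(-6 - 1) - 96) = 59*((¾)*(-1)*(-7) - 96) = 59*(21/4 - 96) = 59*(-363/4) = -21417/4 ≈ -5354.3)
r - ((p(T(-6), 3) - 13666) - 7959) = -21417/4 - ((3*(-3) - 13666) - 7959) = -21417/4 - ((-9 - 13666) - 7959) = -21417/4 - (-13675 - 7959) = -21417/4 - 1*(-21634) = -21417/4 + 21634 = 65119/4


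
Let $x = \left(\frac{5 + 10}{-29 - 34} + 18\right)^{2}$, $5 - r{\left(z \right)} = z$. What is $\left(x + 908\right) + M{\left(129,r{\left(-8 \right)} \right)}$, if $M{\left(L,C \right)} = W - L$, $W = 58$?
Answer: $\frac{508246}{441} \approx 1152.5$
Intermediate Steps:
$r{\left(z \right)} = 5 - z$
$M{\left(L,C \right)} = 58 - L$
$x = \frac{139129}{441}$ ($x = \left(\frac{15}{-63} + 18\right)^{2} = \left(15 \left(- \frac{1}{63}\right) + 18\right)^{2} = \left(- \frac{5}{21} + 18\right)^{2} = \left(\frac{373}{21}\right)^{2} = \frac{139129}{441} \approx 315.49$)
$\left(x + 908\right) + M{\left(129,r{\left(-8 \right)} \right)} = \left(\frac{139129}{441} + 908\right) + \left(58 - 129\right) = \frac{539557}{441} + \left(58 - 129\right) = \frac{539557}{441} - 71 = \frac{508246}{441}$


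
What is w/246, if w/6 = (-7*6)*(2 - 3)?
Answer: 42/41 ≈ 1.0244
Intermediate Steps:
w = 252 (w = 6*((-7*6)*(2 - 3)) = 6*(-42*(-1)) = 6*42 = 252)
w/246 = 252/246 = 252*(1/246) = 42/41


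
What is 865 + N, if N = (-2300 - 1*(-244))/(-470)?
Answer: 204303/235 ≈ 869.37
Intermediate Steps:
N = 1028/235 (N = (-2300 + 244)*(-1/470) = -2056*(-1/470) = 1028/235 ≈ 4.3745)
865 + N = 865 + 1028/235 = 204303/235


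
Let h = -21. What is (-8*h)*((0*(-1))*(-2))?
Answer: 0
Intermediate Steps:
(-8*h)*((0*(-1))*(-2)) = (-8*(-21))*((0*(-1))*(-2)) = 168*(0*(-2)) = 168*0 = 0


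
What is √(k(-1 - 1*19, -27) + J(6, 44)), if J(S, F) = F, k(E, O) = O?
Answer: √17 ≈ 4.1231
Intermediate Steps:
√(k(-1 - 1*19, -27) + J(6, 44)) = √(-27 + 44) = √17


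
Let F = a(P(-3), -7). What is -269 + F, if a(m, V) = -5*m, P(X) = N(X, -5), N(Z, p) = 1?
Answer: -274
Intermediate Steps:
P(X) = 1
F = -5 (F = -5*1 = -5)
-269 + F = -269 - 5 = -274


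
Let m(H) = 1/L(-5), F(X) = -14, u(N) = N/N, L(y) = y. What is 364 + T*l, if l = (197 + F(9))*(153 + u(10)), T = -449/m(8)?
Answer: 63268954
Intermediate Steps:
u(N) = 1
m(H) = -⅕ (m(H) = 1/(-5) = -⅕)
T = 2245 (T = -449/(-⅕) = -449*(-5) = 2245)
l = 28182 (l = (197 - 14)*(153 + 1) = 183*154 = 28182)
364 + T*l = 364 + 2245*28182 = 364 + 63268590 = 63268954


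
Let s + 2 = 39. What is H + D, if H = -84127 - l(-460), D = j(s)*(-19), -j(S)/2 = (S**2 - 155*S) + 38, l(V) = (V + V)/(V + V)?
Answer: -248592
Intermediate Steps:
l(V) = 1 (l(V) = (2*V)/((2*V)) = (2*V)*(1/(2*V)) = 1)
s = 37 (s = -2 + 39 = 37)
j(S) = -76 - 2*S**2 + 310*S (j(S) = -2*((S**2 - 155*S) + 38) = -2*(38 + S**2 - 155*S) = -76 - 2*S**2 + 310*S)
D = -164464 (D = (-76 - 2*37**2 + 310*37)*(-19) = (-76 - 2*1369 + 11470)*(-19) = (-76 - 2738 + 11470)*(-19) = 8656*(-19) = -164464)
H = -84128 (H = -84127 - 1*1 = -84127 - 1 = -84128)
H + D = -84128 - 164464 = -248592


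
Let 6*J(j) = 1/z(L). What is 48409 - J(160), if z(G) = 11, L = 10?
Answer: 3194993/66 ≈ 48409.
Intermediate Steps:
J(j) = 1/66 (J(j) = (⅙)/11 = (⅙)*(1/11) = 1/66)
48409 - J(160) = 48409 - 1*1/66 = 48409 - 1/66 = 3194993/66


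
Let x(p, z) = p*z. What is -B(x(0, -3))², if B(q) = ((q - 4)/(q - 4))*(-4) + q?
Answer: -16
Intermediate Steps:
B(q) = -4 + q (B(q) = ((-4 + q)/(-4 + q))*(-4) + q = 1*(-4) + q = -4 + q)
-B(x(0, -3))² = -(-4 + 0*(-3))² = -(-4 + 0)² = -1*(-4)² = -1*16 = -16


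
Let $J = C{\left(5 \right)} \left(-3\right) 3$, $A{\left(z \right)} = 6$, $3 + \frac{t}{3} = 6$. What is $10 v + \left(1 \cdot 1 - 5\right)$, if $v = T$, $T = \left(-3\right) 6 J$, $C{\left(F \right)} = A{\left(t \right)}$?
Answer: $9716$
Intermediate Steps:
$t = 9$ ($t = -9 + 3 \cdot 6 = -9 + 18 = 9$)
$C{\left(F \right)} = 6$
$J = -54$ ($J = 6 \left(-3\right) 3 = \left(-18\right) 3 = -54$)
$T = 972$ ($T = \left(-3\right) 6 \left(-54\right) = \left(-18\right) \left(-54\right) = 972$)
$v = 972$
$10 v + \left(1 \cdot 1 - 5\right) = 10 \cdot 972 + \left(1 \cdot 1 - 5\right) = 9720 + \left(1 - 5\right) = 9720 - 4 = 9716$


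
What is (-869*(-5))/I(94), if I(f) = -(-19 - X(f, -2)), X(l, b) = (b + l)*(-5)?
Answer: -4345/441 ≈ -9.8526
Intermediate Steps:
X(l, b) = -5*b - 5*l
I(f) = 29 - 5*f (I(f) = -(-19 - (-5*(-2) - 5*f)) = -(-19 - (10 - 5*f)) = -(-19 + (-10 + 5*f)) = -(-29 + 5*f) = 29 - 5*f)
(-869*(-5))/I(94) = (-869*(-5))/(29 - 5*94) = 4345/(29 - 470) = 4345/(-441) = 4345*(-1/441) = -4345/441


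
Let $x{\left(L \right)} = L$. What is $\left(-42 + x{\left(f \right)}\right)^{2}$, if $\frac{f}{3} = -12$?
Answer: $6084$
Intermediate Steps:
$f = -36$ ($f = 3 \left(-12\right) = -36$)
$\left(-42 + x{\left(f \right)}\right)^{2} = \left(-42 - 36\right)^{2} = \left(-78\right)^{2} = 6084$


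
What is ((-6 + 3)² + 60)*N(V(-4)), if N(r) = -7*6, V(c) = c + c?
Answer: -2898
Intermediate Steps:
V(c) = 2*c
N(r) = -42
((-6 + 3)² + 60)*N(V(-4)) = ((-6 + 3)² + 60)*(-42) = ((-3)² + 60)*(-42) = (9 + 60)*(-42) = 69*(-42) = -2898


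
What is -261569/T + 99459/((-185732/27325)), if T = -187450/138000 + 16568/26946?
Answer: 3584678846924655/10631113948 ≈ 3.3719e+5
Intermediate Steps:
T = -400673/538920 (T = -187450*1/138000 + 16568*(1/26946) = -163/120 + 8284/13473 = -400673/538920 ≈ -0.74347)
-261569/T + 99459/((-185732/27325)) = -261569/(-400673/538920) + 99459/((-185732/27325)) = -261569*(-538920/400673) + 99459/((-185732*1/27325)) = 20137823640/57239 + 99459/(-185732/27325) = 20137823640/57239 + 99459*(-27325/185732) = 20137823640/57239 - 2717717175/185732 = 3584678846924655/10631113948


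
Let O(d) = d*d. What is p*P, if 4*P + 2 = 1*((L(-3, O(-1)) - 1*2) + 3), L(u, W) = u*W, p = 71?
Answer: -71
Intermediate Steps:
O(d) = d²
L(u, W) = W*u
P = -1 (P = -½ + (1*(((-1)²*(-3) - 1*2) + 3))/4 = -½ + (1*((1*(-3) - 2) + 3))/4 = -½ + (1*((-3 - 2) + 3))/4 = -½ + (1*(-5 + 3))/4 = -½ + (1*(-2))/4 = -½ + (¼)*(-2) = -½ - ½ = -1)
p*P = 71*(-1) = -71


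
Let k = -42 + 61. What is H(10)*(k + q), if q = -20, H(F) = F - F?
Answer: 0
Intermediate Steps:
H(F) = 0
k = 19
H(10)*(k + q) = 0*(19 - 20) = 0*(-1) = 0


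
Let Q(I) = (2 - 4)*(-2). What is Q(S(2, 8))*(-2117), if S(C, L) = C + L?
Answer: -8468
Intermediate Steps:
Q(I) = 4 (Q(I) = -2*(-2) = 4)
Q(S(2, 8))*(-2117) = 4*(-2117) = -8468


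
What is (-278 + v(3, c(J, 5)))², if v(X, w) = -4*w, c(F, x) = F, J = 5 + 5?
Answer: 101124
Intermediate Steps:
J = 10
(-278 + v(3, c(J, 5)))² = (-278 - 4*10)² = (-278 - 40)² = (-318)² = 101124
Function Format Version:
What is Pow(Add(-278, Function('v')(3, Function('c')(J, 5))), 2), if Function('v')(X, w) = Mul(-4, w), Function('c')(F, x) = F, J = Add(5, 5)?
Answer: 101124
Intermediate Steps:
J = 10
Pow(Add(-278, Function('v')(3, Function('c')(J, 5))), 2) = Pow(Add(-278, Mul(-4, 10)), 2) = Pow(Add(-278, -40), 2) = Pow(-318, 2) = 101124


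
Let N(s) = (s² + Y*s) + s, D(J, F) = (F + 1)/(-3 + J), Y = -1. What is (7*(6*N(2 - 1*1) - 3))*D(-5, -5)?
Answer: 21/2 ≈ 10.500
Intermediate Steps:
D(J, F) = (1 + F)/(-3 + J)
N(s) = s² (N(s) = (s² - s) + s = s²)
(7*(6*N(2 - 1*1) - 3))*D(-5, -5) = (7*(6*(2 - 1*1)² - 3))*((1 - 5)/(-3 - 5)) = (7*(6*(2 - 1)² - 3))*(-4/(-8)) = (7*(6*1² - 3))*(-⅛*(-4)) = (7*(6*1 - 3))*(½) = (7*(6 - 3))*(½) = (7*3)*(½) = 21*(½) = 21/2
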